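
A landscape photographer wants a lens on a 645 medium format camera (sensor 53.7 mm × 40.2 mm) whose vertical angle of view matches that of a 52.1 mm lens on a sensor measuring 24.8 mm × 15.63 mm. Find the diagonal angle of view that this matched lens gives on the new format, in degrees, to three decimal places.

Equal vertical AOV ⇒ f₂ = f₁ · 40.2/15.63 = 52.1 × 2.57198 ≈ 134.0000 mm.
Sensor diagonal = √(53.7² + 40.2²) = √4499.7300 ≈ 67.0800 mm.
Diagonal AOV on the new format = 2·arctan(67.0800 / (2 × 134.0000)) = 2·arctan(0.25030) ≈ 28.1047°.

28.105°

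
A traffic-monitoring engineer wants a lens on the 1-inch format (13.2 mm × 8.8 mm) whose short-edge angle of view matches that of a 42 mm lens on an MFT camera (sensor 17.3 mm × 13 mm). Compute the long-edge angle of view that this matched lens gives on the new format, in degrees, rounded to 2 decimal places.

26.14°

Equal short-edge AOV ⇒ f₂ = f₁ · 8.8/13 = 42 × 0.67692 ≈ 28.4308 mm.
Long-edge AOV on the new format = 2·arctan(13.2 / (2 × 28.4308)) = 2·arctan(0.23214) ≈ 26.1386°.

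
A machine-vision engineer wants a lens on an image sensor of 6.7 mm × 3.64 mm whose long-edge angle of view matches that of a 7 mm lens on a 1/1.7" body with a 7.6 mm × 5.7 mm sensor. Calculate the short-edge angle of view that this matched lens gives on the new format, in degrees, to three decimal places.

Equal long-edge AOV ⇒ f₂ = f₁ · 6.7/7.6 = 7 × 0.88158 ≈ 6.1711 mm.
Short-edge AOV on the new format = 2·arctan(3.64 / (2 × 6.1711)) = 2·arctan(0.29493) ≈ 32.8643°.

32.864°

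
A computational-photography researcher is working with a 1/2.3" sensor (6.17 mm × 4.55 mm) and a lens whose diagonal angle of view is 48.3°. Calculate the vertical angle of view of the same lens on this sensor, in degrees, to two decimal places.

29.80°

Sensor diagonal = √(6.17² + 4.55²) = √58.7714 ≈ 7.6663 mm.
From the diagonal AOV: f = 7.6663 / (2·tan(24.15°)) = 7.6663 / 0.89674 ≈ 8.5490 mm.
Vertical AOV = 2·arctan(4.55 / (2 × 8.5490)) = 2·arctan(0.26611) ≈ 29.8035°.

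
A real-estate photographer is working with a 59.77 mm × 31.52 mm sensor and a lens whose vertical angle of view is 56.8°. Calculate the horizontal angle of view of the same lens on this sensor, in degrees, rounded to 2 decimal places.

91.43°

From the vertical AOV: f = 31.52 / (2·tan(28.4°)) = 31.52 / 1.08140 ≈ 29.1475 mm.
Horizontal AOV = 2·arctan(59.77 / (2 × 29.1475)) = 2·arctan(1.02530) ≈ 91.4315°.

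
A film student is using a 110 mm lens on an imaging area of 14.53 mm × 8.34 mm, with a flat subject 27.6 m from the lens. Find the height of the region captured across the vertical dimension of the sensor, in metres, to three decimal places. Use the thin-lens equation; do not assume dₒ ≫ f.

dₒ: 27.6 m = 27600 mm.
Similar triangles through the lens centre give W/dₒ = h/dᵢ; with 1/f = 1/dₒ + 1/dᵢ this gives W = h·(dₒ − f)/f.
W = 8.34 mm × (27600 − 110) / 110 = 8.34 × 249.9091 ≈ 2084.242 mm = 2.08424 m.

2.084 m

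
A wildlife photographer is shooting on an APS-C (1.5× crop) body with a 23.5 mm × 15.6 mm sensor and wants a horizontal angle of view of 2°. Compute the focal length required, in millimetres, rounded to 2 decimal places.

673.16 mm

From α = 2·arctan(w/2f) we get f = w / (2·tan(α/2)).
With w = 23.5 mm and α/2 = 1°, tan(α/2) ≈ 0.01746, so f ≈ 23.5 / 0.03491 ≈ 673.1570 mm.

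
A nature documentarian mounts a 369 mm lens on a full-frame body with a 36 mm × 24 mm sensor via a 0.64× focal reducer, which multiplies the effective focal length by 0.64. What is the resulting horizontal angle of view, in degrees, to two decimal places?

Effective focal length f = 369 × 0.64 = 236.16 mm.
α = 2·arctan(36 / (2 × 236.16)) = 2·arctan(0.07622) ≈ 8.7173°.

8.72°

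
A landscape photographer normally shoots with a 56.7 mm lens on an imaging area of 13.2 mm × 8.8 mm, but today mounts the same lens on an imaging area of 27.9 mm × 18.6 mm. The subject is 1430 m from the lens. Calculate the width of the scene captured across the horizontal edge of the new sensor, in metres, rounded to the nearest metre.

704 m

The focal length stays 56.7 mm; the relevant sensor dimension is now w = 27.9 mm. Object distance dₒ = 1430 m = 1.43e+06 mm.
Thin-lens field width W = w·(dₒ − f)/f = 27.9 × (1.43e+06 − 56.7)/56.7 ≈ 703622.894 mm = 703.623 m.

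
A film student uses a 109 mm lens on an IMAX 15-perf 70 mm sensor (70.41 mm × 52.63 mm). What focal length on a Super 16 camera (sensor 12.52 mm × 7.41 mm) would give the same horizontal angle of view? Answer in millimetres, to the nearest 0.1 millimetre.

Equal angle of view means equal width/f ratio, so f₂ = f₁ · (width₂/width₁) = 109 × 12.52/70.41.
f₂ = 109 × 0.17782 ≈ 19.382 mm.

19.4 mm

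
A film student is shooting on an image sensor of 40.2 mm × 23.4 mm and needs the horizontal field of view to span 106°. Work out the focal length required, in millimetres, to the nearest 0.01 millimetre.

15.15 mm

From α = 2·arctan(w/2f) we get f = w / (2·tan(α/2)).
With w = 40.2 mm and α/2 = 53°, tan(α/2) ≈ 1.32704, so f ≈ 40.2 / 2.65409 ≈ 15.1464 mm.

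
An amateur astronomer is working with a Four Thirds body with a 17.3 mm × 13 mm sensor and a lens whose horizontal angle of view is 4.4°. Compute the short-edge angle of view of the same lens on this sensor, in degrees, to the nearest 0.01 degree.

From the horizontal AOV: f = 17.3 / (2·tan(2.2°)) = 17.3 / 0.07683 ≈ 225.1659 mm.
Short-edge AOV = 2·arctan(13 / (2 × 225.1659)) = 2·arctan(0.02887) ≈ 3.3071°.

3.31°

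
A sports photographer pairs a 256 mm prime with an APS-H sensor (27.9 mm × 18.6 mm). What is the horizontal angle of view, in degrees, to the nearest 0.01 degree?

6.24°

Angle of view α = 2·arctan(w/2f) with w = 27.9 mm and f = 256 mm.
w/2f = 0.05449; arctan(0.05449) ≈ 3.1191°, so α ≈ 6.2382°.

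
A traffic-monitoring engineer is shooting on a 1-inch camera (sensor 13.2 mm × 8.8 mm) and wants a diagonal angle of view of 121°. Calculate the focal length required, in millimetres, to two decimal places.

4.49 mm

Sensor diagonal = √(13.2² + 8.8²) = √251.6800 ≈ 15.8644 mm.
From α = 2·arctan(d/2f) we get f = d / (2·tan(α/2)).
With d = 15.8644 mm and α/2 = 60.5°, tan(α/2) ≈ 1.76749, so f ≈ 15.8644 / 3.53499 ≈ 4.4878 mm.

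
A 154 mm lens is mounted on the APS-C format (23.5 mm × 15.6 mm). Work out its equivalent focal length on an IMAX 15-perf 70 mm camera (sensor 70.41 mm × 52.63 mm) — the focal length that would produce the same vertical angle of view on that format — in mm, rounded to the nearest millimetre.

520 mm

Equal angle of view means equal height/f ratio, so f₂ = f₁ · (height₂/height₁) = 154 × 52.63/15.6.
f₂ = 154 × 3.37372 ≈ 519.553 mm.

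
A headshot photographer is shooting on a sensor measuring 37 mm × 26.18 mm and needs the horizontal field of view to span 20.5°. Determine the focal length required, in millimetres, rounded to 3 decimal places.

102.306 mm

From α = 2·arctan(w/2f) we get f = w / (2·tan(α/2)).
With w = 37 mm and α/2 = 10.25°, tan(α/2) ≈ 0.18083, so f ≈ 37 / 0.36166 ≈ 102.3063 mm.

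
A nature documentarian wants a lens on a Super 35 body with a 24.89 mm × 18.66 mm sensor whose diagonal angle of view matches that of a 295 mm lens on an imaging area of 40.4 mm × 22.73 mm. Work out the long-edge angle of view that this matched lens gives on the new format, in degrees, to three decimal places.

7.194°

Sensor diagonal = √(40.4² + 22.73²) = √2148.8129 ≈ 46.3553 mm.
Sensor diagonal = √(24.89² + 18.66²) = √967.7077 ≈ 31.1080 mm.
Equal diagonal AOV ⇒ f₂ = f₁ · 31.1080/46.3553 = 295 × 0.67108 ≈ 197.9679 mm.
Long-edge AOV on the new format = 2·arctan(24.89 / (2 × 197.9679)) = 2·arctan(0.06286) ≈ 7.1942°.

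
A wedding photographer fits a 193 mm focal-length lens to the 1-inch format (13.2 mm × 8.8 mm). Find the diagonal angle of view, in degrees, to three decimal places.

Sensor diagonal = √(13.2² + 8.8²) = √251.6800 ≈ 15.8644 mm.
Angle of view α = 2·arctan(d/2f) with d = 15.8644 mm and f = 193 mm.
d/2f = 0.04110; arctan(0.04110) ≈ 2.3535°, so α ≈ 4.7070°.

4.707°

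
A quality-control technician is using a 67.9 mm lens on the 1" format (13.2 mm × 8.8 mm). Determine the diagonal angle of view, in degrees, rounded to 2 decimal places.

13.33°

Sensor diagonal = √(13.2² + 8.8²) = √251.6800 ≈ 15.8644 mm.
Angle of view α = 2·arctan(d/2f) with d = 15.8644 mm and f = 67.9 mm.
d/2f = 0.11682; arctan(0.11682) ≈ 6.6632°, so α ≈ 13.3264°.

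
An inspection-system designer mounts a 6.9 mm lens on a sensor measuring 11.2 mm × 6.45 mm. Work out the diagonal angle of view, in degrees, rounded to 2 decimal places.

86.25°

Sensor diagonal = √(11.2² + 6.45²) = √167.0425 ≈ 12.9245 mm.
Angle of view α = 2·arctan(d/2f) with d = 12.9245 mm and f = 6.9 mm.
d/2f = 0.93656; arctan(0.93656) ≈ 43.1236°, so α ≈ 86.2473°.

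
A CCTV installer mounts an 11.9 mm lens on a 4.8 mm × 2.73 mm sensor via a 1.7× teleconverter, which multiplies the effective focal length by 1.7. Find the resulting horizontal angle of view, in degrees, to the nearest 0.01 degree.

13.53°

Effective focal length f = 11.9 × 1.7 = 20.23 mm.
α = 2·arctan(4.8 / (2 × 20.23)) = 2·arctan(0.11864) ≈ 13.5314°.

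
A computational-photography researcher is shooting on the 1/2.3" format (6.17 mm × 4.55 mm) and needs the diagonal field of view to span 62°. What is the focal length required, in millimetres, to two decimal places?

Sensor diagonal = √(6.17² + 4.55²) = √58.7714 ≈ 7.6663 mm.
From α = 2·arctan(d/2f) we get f = d / (2·tan(α/2)).
With d = 7.6663 mm and α/2 = 31°, tan(α/2) ≈ 0.60086, so f ≈ 7.6663 / 1.20172 ≈ 6.3794 mm.

6.38 mm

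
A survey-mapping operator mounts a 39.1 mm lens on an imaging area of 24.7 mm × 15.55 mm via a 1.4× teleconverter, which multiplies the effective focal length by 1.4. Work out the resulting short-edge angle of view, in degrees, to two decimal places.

16.17°

Effective focal length f = 39.1 × 1.4 = 54.74 mm.
α = 2·arctan(15.55 / (2 × 54.74)) = 2·arctan(0.14204) ≈ 16.1679°.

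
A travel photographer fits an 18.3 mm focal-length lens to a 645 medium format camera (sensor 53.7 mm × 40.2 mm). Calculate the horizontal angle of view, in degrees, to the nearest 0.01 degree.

111.45°

Angle of view α = 2·arctan(w/2f) with w = 53.7 mm and f = 18.3 mm.
w/2f = 1.46721; arctan(1.46721) ≈ 55.7231°, so α ≈ 111.4461°.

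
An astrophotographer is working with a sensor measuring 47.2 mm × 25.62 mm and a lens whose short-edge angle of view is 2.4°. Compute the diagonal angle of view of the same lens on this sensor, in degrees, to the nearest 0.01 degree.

From the short-edge AOV: f = 25.62 / (2·tan(1.2°)) = 25.62 / 0.04189 ≈ 611.5430 mm.
Sensor diagonal = √(47.2² + 25.62²) = √2884.2244 ≈ 53.7050 mm.
Diagonal AOV = 2·arctan(53.7050 / (2 × 611.5430)) = 2·arctan(0.04391) ≈ 5.0284°.

5.03°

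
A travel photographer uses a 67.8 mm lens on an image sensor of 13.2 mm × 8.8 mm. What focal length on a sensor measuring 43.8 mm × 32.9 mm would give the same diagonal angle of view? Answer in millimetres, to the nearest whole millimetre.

Sensor diagonal = √(13.2² + 8.8²) = √251.6800 ≈ 15.8644 mm.
Sensor diagonal = √(43.8² + 32.9²) = √3000.8500 ≈ 54.7800 mm.
Equal angle of view means equal diagonal/f ratio, so f₂ = f₁ · (diagonal₂/diagonal₁) = 67.8 × 54.7800/15.8644.
f₂ = 67.8 × 3.45301 ≈ 234.114 mm.

234 mm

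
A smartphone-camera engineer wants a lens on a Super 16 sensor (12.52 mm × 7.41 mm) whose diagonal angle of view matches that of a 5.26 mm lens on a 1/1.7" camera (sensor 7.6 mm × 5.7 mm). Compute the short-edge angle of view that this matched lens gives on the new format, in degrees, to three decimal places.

49.400°

Sensor diagonal = √(7.6² + 5.7²) = √90.2500 ≈ 9.5000 mm.
Sensor diagonal = √(12.52² + 7.41²) = √211.6585 ≈ 14.5485 mm.
Equal diagonal AOV ⇒ f₂ = f₁ · 14.5485/9.5000 = 5.26 × 1.53142 ≈ 8.0553 mm.
Short-edge AOV on the new format = 2·arctan(7.41 / (2 × 8.0553)) = 2·arctan(0.45995) ≈ 49.3999°.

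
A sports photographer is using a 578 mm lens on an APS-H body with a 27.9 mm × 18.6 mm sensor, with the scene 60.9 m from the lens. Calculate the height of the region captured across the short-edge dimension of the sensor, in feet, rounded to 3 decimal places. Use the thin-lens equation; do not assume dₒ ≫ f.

dₒ: 60.9 m = 60900 mm.
Similar triangles through the lens centre give W/dₒ = h/dᵢ; with 1/f = 1/dₒ + 1/dᵢ this gives W = h·(dₒ − f)/f.
W = 18.6 mm × (60900 − 578) / 578 = 18.6 × 104.3633 ≈ 1941.158 mm = 1941.158/304.8 ft = 6.36863 ft.

6.369 ft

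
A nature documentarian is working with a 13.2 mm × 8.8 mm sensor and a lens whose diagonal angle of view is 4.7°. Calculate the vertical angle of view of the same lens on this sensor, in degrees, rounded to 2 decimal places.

2.61°

Sensor diagonal = √(13.2² + 8.8²) = √251.6800 ≈ 15.8644 mm.
From the diagonal AOV: f = 15.8644 / (2·tan(2.35°)) = 15.8644 / 0.08208 ≈ 193.2883 mm.
Vertical AOV = 2·arctan(8.8 / (2 × 193.2883)) = 2·arctan(0.02276) ≈ 2.6081°.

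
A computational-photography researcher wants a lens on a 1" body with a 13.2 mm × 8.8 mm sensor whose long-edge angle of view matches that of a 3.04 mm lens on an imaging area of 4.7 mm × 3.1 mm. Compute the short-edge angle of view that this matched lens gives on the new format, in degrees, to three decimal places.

Equal long-edge AOV ⇒ f₂ = f₁ · 13.2/4.7 = 3.04 × 2.80851 ≈ 8.5379 mm.
Short-edge AOV on the new format = 2·arctan(8.8 / (2 × 8.5379)) = 2·arctan(0.51535) ≈ 54.5287°.

54.529°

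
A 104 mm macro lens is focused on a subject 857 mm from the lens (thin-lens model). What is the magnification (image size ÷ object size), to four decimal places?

Thin lens: 1/f = 1/dₒ + 1/dᵢ → 1/dᵢ = 1/104 − 1/857 = 0.0084485 mm⁻¹, so dᵢ ≈ 118.3639 mm.
Magnification m = dᵢ/dₒ = 118.3639/857 ≈ 0.13811.

0.1381×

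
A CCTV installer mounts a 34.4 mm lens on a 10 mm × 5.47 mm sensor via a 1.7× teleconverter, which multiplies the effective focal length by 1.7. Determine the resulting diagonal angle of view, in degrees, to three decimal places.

11.132°

Effective focal length f = 34.4 × 1.7 = 58.48 mm.
Sensor diagonal = √(10² + 5.47²) = √129.9209 ≈ 11.3983 mm.
α = 2·arctan(11.398 / (2 × 58.48)) = 2·arctan(0.09745) ≈ 11.1323°.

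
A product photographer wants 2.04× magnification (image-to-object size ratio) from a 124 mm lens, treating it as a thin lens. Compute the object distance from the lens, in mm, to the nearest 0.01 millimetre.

184.78 mm

With m = dᵢ/dₒ and 1/f = 1/dₒ + 1/dᵢ, substituting dᵢ = m·dₒ gives 1/f = (1 + 1/m)/dₒ, hence dₒ = f·(1 + 1/m).
dₒ = 124 × (1 + 1/2.04) = 124 × 1.49020 ≈ 184.784 mm.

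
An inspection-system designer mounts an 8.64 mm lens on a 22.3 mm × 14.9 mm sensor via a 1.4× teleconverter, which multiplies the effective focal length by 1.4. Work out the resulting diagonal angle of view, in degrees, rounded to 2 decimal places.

Effective focal length f = 8.64 × 1.4 = 12.096 mm.
Sensor diagonal = √(22.3² + 14.9²) = √719.3000 ≈ 26.8198 mm.
α = 2·arctan(26.820 / (2 × 12.096)) = 2·arctan(1.10862) ≈ 95.8977°.

95.90°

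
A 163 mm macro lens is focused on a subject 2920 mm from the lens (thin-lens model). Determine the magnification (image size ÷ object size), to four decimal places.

0.0591×

Thin lens: 1/f = 1/dₒ + 1/dᵢ → 1/dᵢ = 1/163 − 1/2920 = 0.0057925 mm⁻¹, so dᵢ ≈ 172.6369 mm.
Magnification m = dᵢ/dₒ = 172.6369/2920 ≈ 0.05912.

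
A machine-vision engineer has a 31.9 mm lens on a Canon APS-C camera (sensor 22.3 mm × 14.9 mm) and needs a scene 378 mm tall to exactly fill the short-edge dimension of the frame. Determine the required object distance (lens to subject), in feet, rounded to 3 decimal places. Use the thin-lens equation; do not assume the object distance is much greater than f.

Magnification m = h/W = dᵢ/dₒ; combined with 1/f = 1/dₒ + 1/dᵢ this gives dₒ = f·(1 + W/h).
dₒ = 31.9 mm × (1 + 378/14.9) = 31.9 × 26.3691 ≈ 841.175 mm = 841.175/304.8 ft = 2.75976 ft.

2.760 ft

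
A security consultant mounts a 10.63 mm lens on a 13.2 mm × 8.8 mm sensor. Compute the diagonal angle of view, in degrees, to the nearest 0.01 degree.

73.46°

Sensor diagonal = √(13.2² + 8.8²) = √251.6800 ≈ 15.8644 mm.
Angle of view α = 2·arctan(d/2f) with d = 15.8644 mm and f = 10.63 mm.
d/2f = 0.74621; arctan(0.74621) ≈ 36.7307°, so α ≈ 73.4613°.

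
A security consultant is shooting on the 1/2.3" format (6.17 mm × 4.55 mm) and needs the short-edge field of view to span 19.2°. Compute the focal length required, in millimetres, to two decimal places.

13.45 mm

From α = 2·arctan(h/2f) we get f = h / (2·tan(α/2)).
With h = 4.55 mm and α/2 = 9.6°, tan(α/2) ≈ 0.16914, so f ≈ 4.55 / 0.33827 ≈ 13.4506 mm.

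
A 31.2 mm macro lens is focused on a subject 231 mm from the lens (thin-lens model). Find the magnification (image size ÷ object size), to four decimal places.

0.1562×

Thin lens: 1/f = 1/dₒ + 1/dᵢ → 1/dᵢ = 1/31.2 − 1/231 = 0.0277223 mm⁻¹, so dᵢ ≈ 36.0721 mm.
Magnification m = dᵢ/dₒ = 36.0721/231 ≈ 0.15616.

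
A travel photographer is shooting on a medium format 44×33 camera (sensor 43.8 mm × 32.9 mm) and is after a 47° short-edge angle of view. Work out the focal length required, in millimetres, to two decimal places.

From α = 2·arctan(h/2f) we get f = h / (2·tan(α/2)).
With h = 32.9 mm and α/2 = 23.5°, tan(α/2) ≈ 0.43481, so f ≈ 32.9 / 0.86962 ≈ 37.8324 mm.

37.83 mm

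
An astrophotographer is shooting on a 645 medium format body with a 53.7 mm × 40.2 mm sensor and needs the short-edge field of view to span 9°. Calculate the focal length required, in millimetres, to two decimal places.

255.39 mm

From α = 2·arctan(h/2f) we get f = h / (2·tan(α/2)).
With h = 40.2 mm and α/2 = 4.5°, tan(α/2) ≈ 0.07870, so f ≈ 40.2 / 0.15740 ≈ 255.3947 mm.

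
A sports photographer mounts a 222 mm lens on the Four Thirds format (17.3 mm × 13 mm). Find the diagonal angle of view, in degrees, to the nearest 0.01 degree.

Sensor diagonal = √(17.3² + 13²) = √468.2900 ≈ 21.6400 mm.
Angle of view α = 2·arctan(d/2f) with d = 21.6400 mm and f = 222 mm.
d/2f = 0.04874; arctan(0.04874) ≈ 2.7903°, so α ≈ 5.5806°.

5.58°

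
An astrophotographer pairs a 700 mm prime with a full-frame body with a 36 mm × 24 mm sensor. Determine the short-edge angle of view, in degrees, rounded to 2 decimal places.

1.96°

Angle of view α = 2·arctan(h/2f) with h = 24 mm and f = 700 mm.
h/2f = 0.01714; arctan(0.01714) ≈ 0.9821°, so α ≈ 1.9642°.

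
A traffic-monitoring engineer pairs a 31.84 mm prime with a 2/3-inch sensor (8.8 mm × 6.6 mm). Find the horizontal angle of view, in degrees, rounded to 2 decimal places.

15.74°

Angle of view α = 2·arctan(w/2f) with w = 8.8 mm and f = 31.84 mm.
w/2f = 0.13819; arctan(0.13819) ≈ 7.8679°, so α ≈ 15.7359°.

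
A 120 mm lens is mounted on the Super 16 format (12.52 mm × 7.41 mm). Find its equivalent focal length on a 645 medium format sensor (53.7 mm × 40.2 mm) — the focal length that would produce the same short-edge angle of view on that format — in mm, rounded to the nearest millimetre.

Equal angle of view means equal height/f ratio, so f₂ = f₁ · (height₂/height₁) = 120 × 40.2/7.41.
f₂ = 120 × 5.42510 ≈ 651.012 mm.

651 mm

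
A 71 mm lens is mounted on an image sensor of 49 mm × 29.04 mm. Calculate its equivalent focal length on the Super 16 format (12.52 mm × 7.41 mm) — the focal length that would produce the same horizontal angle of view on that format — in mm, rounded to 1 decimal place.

Equal angle of view means equal width/f ratio, so f₂ = f₁ · (width₂/width₁) = 71 × 12.52/49.
f₂ = 71 × 0.25551 ≈ 18.141 mm.

18.1 mm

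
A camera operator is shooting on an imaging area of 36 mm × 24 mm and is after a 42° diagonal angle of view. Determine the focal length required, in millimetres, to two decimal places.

Sensor diagonal = √(36² + 24²) = √1872.0000 ≈ 43.2666 mm.
From α = 2·arctan(d/2f) we get f = d / (2·tan(α/2)).
With d = 43.2666 mm and α/2 = 21°, tan(α/2) ≈ 0.38386, so f ≈ 43.2666 / 0.76773 ≈ 56.3567 mm.

56.36 mm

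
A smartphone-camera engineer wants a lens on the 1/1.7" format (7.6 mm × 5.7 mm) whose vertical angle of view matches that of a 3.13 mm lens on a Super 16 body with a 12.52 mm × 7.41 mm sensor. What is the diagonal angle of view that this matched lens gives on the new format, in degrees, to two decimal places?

126.24°

Equal vertical AOV ⇒ f₂ = f₁ · 5.7/7.41 = 3.13 × 0.76923 ≈ 2.4077 mm.
Sensor diagonal = √(7.6² + 5.7²) = √90.2500 ≈ 9.5000 mm.
Diagonal AOV on the new format = 2·arctan(9.5000 / (2 × 2.4077)) = 2·arctan(1.97284) ≈ 126.2407°.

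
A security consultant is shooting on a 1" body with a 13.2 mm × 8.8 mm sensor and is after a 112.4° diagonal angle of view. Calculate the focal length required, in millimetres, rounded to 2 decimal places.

5.31 mm

Sensor diagonal = √(13.2² + 8.8²) = √251.6800 ≈ 15.8644 mm.
From α = 2·arctan(d/2f) we get f = d / (2·tan(α/2)).
With d = 15.8644 mm and α/2 = 56.2°, tan(α/2) ≈ 1.49378, so f ≈ 15.8644 / 2.98756 ≈ 5.3102 mm.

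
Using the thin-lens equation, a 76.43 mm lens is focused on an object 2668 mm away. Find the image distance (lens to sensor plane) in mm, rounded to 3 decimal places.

1/dᵢ = 1/f − 1/dₒ = 1/76.43 − 1/2668 = 0.0127091 mm⁻¹.
dᵢ = 1/0.0127091 ≈ 78.6841 mm.

78.684 mm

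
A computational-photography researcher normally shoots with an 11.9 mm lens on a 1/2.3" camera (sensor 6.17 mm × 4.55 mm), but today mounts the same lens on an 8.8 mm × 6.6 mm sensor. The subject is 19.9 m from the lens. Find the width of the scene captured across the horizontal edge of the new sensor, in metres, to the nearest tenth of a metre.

14.7 m

The focal length stays 11.9 mm; the relevant sensor dimension is now w = 8.8 mm. Object distance dₒ = 19.9 m = 19900 mm.
Thin-lens field width W = w·(dₒ − f)/f = 8.8 × (19900 − 11.9)/11.9 ≈ 14707.166 mm = 14.7072 m.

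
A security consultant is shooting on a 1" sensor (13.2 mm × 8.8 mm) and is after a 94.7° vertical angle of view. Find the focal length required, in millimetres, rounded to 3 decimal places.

From α = 2·arctan(h/2f) we get f = h / (2·tan(α/2)).
With h = 8.8 mm and α/2 = 47.35°, tan(α/2) ≈ 1.08559, so f ≈ 8.8 / 2.17118 ≈ 4.0531 mm.

4.053 mm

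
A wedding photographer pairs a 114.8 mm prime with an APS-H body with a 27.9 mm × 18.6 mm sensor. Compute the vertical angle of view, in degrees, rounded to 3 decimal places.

9.263°

Angle of view α = 2·arctan(h/2f) with h = 18.6 mm and f = 114.8 mm.
h/2f = 0.08101; arctan(0.08101) ≈ 4.6314°, so α ≈ 9.2629°.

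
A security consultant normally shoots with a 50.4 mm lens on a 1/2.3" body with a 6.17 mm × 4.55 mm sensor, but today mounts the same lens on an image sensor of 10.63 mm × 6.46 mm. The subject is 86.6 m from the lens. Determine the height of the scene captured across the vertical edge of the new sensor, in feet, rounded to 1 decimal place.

36.4 ft

The focal length stays 50.4 mm; the relevant sensor dimension is now h = 6.46 mm. Object distance dₒ = 86.6 m = 86600 mm.
Thin-lens field height W = h·(dₒ − f)/f = 6.46 × (86600 − 50.4)/50.4 ≈ 11093.461 mm = 11093.461/304.8 ft = 36.3959 ft.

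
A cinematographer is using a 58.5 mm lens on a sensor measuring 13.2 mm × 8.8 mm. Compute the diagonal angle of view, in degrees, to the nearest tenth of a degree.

Sensor diagonal = √(13.2² + 8.8²) = √251.6800 ≈ 15.8644 mm.
Angle of view α = 2·arctan(d/2f) with d = 15.8644 mm and f = 58.5 mm.
d/2f = 0.13559; arctan(0.13559) ≈ 7.7218°, so α ≈ 15.4437°.

15.4°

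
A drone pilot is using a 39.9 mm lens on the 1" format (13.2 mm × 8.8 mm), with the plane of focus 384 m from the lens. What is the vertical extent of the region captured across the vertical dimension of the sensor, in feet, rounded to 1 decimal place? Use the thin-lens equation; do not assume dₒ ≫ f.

277.8 ft

dₒ: 384 m = 384000 mm.
Similar triangles through the lens centre give W/dₒ = h/dᵢ; with 1/f = 1/dₒ + 1/dᵢ this gives W = h·(dₒ − f)/f.
W = 8.8 mm × (384000 − 39.9) / 39.9 = 8.8 × 9623.0602 ≈ 84682.929 mm = 84682.929/304.8 ft = 277.831 ft.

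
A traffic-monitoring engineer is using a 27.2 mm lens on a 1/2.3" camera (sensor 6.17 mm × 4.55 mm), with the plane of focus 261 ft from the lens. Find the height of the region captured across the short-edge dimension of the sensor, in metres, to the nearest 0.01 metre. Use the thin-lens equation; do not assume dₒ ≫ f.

13.30 m

dₒ: 261 ft × 304.8 mm/ft = 79552.80 mm.
Similar triangles through the lens centre give W/dₒ = h/dᵢ; with 1/f = 1/dₒ + 1/dᵢ this gives W = h·(dₒ − f)/f.
W = 4.55 mm × (79552.8 − 27.2) / 27.2 = 4.55 × 2923.7352 ≈ 13302.995 mm = 13.303 m.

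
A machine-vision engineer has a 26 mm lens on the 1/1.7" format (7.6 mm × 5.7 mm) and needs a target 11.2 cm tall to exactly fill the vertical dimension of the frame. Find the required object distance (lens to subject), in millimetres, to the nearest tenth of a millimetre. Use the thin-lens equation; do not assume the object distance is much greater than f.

W: 11.2 cm = 112 mm.
Magnification m = h/W = dᵢ/dₒ; combined with 1/f = 1/dₒ + 1/dᵢ this gives dₒ = f·(1 + W/h).
dₒ = 26 mm × (1 + 112/5.7) = 26 × 20.6491 ≈ 536.877 mm.

536.9 mm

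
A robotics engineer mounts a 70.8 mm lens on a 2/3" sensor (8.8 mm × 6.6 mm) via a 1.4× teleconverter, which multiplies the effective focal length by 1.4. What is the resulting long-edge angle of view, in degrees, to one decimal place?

5.1°

Effective focal length f = 70.8 × 1.4 = 99.12 mm.
α = 2·arctan(8.8 / (2 × 99.12)) = 2·arctan(0.04439) ≈ 5.0835°.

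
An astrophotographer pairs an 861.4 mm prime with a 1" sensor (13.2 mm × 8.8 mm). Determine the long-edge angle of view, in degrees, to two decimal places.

Angle of view α = 2·arctan(w/2f) with w = 13.2 mm and f = 861.4 mm.
w/2f = 0.00766; arctan(0.00766) ≈ 0.4390°, so α ≈ 0.8780°.

0.88°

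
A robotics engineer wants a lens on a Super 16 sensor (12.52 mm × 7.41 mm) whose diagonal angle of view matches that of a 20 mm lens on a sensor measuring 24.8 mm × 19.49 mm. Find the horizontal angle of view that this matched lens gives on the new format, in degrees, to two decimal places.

Sensor diagonal = √(24.8² + 19.49²) = √994.9001 ≈ 31.5420 mm.
Sensor diagonal = √(12.52² + 7.41²) = √211.6585 ≈ 14.5485 mm.
Equal diagonal AOV ⇒ f₂ = f₁ · 14.5485/31.5420 = 20 × 0.46124 ≈ 9.2248 mm.
Horizontal AOV on the new format = 2·arctan(12.52 / (2 × 9.2248)) = 2·arctan(0.67860) ≈ 68.3219°.

68.32°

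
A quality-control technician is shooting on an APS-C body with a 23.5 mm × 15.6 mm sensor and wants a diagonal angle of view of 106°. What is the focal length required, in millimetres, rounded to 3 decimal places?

10.628 mm

Sensor diagonal = √(23.5² + 15.6²) = √795.6100 ≈ 28.2066 mm.
From α = 2·arctan(d/2f) we get f = d / (2·tan(α/2)).
With d = 28.2066 mm and α/2 = 53°, tan(α/2) ≈ 1.32704, so f ≈ 28.2066 / 2.65409 ≈ 10.6276 mm.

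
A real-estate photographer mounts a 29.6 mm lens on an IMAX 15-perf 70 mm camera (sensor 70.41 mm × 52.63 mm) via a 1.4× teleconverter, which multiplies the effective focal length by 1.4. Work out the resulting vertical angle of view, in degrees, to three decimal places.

Effective focal length f = 29.6 × 1.4 = 41.44 mm.
α = 2·arctan(52.63 / (2 × 41.44)) = 2·arctan(0.63501) ≈ 64.8323°.

64.832°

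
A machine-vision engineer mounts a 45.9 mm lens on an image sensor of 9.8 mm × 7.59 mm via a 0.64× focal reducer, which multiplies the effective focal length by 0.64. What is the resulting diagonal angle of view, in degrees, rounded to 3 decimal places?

Effective focal length f = 45.9 × 0.64 = 29.376 mm.
Sensor diagonal = √(9.8² + 7.59²) = √153.6481 ≈ 12.3955 mm.
α = 2·arctan(12.395 / (2 × 29.376)) = 2·arctan(0.21098) ≈ 23.8271°.

23.827°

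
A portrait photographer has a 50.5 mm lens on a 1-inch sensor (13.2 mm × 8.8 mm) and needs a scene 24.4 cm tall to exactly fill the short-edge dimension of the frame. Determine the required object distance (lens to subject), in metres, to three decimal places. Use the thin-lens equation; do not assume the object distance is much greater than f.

W: 24.4 cm = 244 mm.
Magnification m = h/W = dᵢ/dₒ; combined with 1/f = 1/dₒ + 1/dᵢ this gives dₒ = f·(1 + W/h).
dₒ = 50.5 mm × (1 + 244/8.8) = 50.5 × 28.7273 ≈ 1450.727 mm = 1.45073 m.

1.451 m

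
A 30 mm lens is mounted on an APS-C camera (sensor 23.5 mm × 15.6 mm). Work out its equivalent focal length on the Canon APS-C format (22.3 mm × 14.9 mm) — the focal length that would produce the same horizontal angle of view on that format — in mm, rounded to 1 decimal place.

Equal angle of view means equal width/f ratio, so f₂ = f₁ · (width₂/width₁) = 30 × 22.3/23.5.
f₂ = 30 × 0.94894 ≈ 28.468 mm.

28.5 mm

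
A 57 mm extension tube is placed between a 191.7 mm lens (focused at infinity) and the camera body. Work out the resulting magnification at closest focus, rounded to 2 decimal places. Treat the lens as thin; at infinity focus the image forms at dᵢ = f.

The tube moves the image plane from f to f + e, so dᵢ = 191.7 + 57 = 248.7 mm. Focus is achieved when 1/f = 1/dₒ + 1/dᵢ, giving dₒ = 1/(1/f − 1/(f+e)).
Magnification m = dᵢ/dₒ = (f+e)·(1/f − 1/(f+e)) = e/f = 57/191.7 ≈ 0.2973.

0.30×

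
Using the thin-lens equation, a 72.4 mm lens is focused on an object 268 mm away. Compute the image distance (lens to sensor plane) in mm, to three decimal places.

1/dᵢ = 1/f − 1/dₒ = 1/72.4 − 1/268 = 0.0100808 mm⁻¹.
dᵢ = 1/0.0100808 ≈ 99.1984 mm.

99.198 mm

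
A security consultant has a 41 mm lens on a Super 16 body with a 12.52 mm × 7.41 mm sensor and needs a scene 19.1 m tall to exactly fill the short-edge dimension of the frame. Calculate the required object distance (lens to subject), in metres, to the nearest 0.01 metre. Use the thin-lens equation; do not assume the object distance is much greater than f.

W: 19.1 m = 19100 mm.
Magnification m = h/W = dᵢ/dₒ; combined with 1/f = 1/dₒ + 1/dᵢ this gives dₒ = f·(1 + W/h).
dₒ = 41 mm × (1 + 19100/7.41) = 41 × 2578.5978 ≈ 105722.511 mm = 105.723 m.

105.72 m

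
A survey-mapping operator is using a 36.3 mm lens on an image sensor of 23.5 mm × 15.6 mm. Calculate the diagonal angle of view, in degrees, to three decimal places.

Sensor diagonal = √(23.5² + 15.6²) = √795.6100 ≈ 28.2066 mm.
Angle of view α = 2·arctan(d/2f) with d = 28.2066 mm and f = 36.3 mm.
d/2f = 0.38852; arctan(0.38852) ≈ 21.2321°, so α ≈ 42.4643°.

42.464°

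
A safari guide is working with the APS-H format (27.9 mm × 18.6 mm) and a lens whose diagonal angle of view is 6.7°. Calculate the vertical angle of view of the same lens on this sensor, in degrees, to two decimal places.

Sensor diagonal = √(27.9² + 18.6²) = √1124.3700 ≈ 33.5316 mm.
From the diagonal AOV: f = 33.5316 / (2·tan(3.35°)) = 33.5316 / 0.11707 ≈ 286.4225 mm.
Vertical AOV = 2·arctan(18.6 / (2 × 286.4225)) = 2·arctan(0.03247) ≈ 3.7194°.

3.72°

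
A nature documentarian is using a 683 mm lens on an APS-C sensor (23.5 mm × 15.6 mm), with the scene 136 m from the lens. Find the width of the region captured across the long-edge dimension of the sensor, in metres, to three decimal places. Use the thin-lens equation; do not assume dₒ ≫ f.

dₒ: 136 m = 136000 mm.
Similar triangles through the lens centre give W/dₒ = w/dᵢ; with 1/f = 1/dₒ + 1/dᵢ this gives W = w·(dₒ − f)/f.
W = 23.5 mm × (136000 − 683) / 683 = 23.5 × 198.1215 ≈ 4655.856 mm = 4.65586 m.

4.656 m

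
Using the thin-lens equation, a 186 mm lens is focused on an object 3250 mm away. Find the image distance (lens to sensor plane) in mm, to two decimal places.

197.29 mm

1/dᵢ = 1/f − 1/dₒ = 1/186 − 1/3250 = 0.0050687 mm⁻¹.
dᵢ = 1/0.0050687 ≈ 197.2911 mm.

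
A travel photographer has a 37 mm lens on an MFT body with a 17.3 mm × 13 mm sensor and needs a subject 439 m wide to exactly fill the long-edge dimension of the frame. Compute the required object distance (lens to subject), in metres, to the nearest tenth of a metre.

W: 439 m = 439000 mm.
Magnification m = w/W = dᵢ/dₒ; combined with 1/f = 1/dₒ + 1/dᵢ this gives dₒ = f·(1 + W/w).
dₒ = 37 mm × (1 + 439000/17.3) = 37 × 25376.7225 ≈ 938938.734 mm = 938.939 m.

938.9 m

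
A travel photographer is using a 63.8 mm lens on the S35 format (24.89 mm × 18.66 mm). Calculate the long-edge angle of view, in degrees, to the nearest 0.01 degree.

Angle of view α = 2·arctan(w/2f) with w = 24.89 mm and f = 63.8 mm.
w/2f = 0.19506; arctan(0.19506) ≈ 11.0377°, so α ≈ 22.0753°.

22.08°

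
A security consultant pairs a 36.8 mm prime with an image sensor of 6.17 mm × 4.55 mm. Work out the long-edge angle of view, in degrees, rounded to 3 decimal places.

Angle of view α = 2·arctan(w/2f) with w = 6.17 mm and f = 36.8 mm.
w/2f = 0.08383; arctan(0.08383) ≈ 4.7920°, so α ≈ 9.5840°.

9.584°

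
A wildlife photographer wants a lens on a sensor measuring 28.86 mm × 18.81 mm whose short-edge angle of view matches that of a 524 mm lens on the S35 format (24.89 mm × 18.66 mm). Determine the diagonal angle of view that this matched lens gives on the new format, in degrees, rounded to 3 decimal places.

Equal short-edge AOV ⇒ f₂ = f₁ · 18.81/18.66 = 524 × 1.00804 ≈ 528.2122 mm.
Sensor diagonal = √(28.86² + 18.81²) = √1186.7157 ≈ 34.4487 mm.
Diagonal AOV on the new format = 2·arctan(34.4487 / (2 × 528.2122)) = 2·arctan(0.03261) ≈ 3.7354°.

3.735°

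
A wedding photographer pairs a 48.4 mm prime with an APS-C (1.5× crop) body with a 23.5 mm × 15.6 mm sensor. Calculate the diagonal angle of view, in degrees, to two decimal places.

Sensor diagonal = √(23.5² + 15.6²) = √795.6100 ≈ 28.2066 mm.
Angle of view α = 2·arctan(d/2f) with d = 28.2066 mm and f = 48.4 mm.
d/2f = 0.29139; arctan(0.29139) ≈ 16.2456°, so α ≈ 32.4912°.

32.49°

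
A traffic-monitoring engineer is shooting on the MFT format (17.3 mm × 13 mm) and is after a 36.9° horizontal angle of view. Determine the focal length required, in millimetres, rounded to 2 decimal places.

25.93 mm

From α = 2·arctan(w/2f) we get f = w / (2·tan(α/2)).
With w = 17.3 mm and α/2 = 18.45°, tan(α/2) ≈ 0.33363, so f ≈ 17.3 / 0.66725 ≈ 25.9273 mm.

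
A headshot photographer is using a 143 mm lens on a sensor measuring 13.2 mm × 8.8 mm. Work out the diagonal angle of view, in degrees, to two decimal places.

6.35°

Sensor diagonal = √(13.2² + 8.8²) = √251.6800 ≈ 15.8644 mm.
Angle of view α = 2·arctan(d/2f) with d = 15.8644 mm and f = 143 mm.
d/2f = 0.05547; arctan(0.05547) ≈ 3.1749°, so α ≈ 6.3499°.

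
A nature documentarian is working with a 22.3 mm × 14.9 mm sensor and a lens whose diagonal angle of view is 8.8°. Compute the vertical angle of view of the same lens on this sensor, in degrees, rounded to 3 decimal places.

Sensor diagonal = √(22.3² + 14.9²) = √719.3000 ≈ 26.8198 mm.
From the diagonal AOV: f = 26.8198 / (2·tan(4.4°)) = 26.8198 / 0.15389 ≈ 174.2770 mm.
Vertical AOV = 2·arctan(14.9 / (2 × 174.2770)) = 2·arctan(0.04275) ≈ 4.8956°.

4.896°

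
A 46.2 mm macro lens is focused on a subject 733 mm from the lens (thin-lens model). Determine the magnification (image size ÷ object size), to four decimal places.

0.0673×

Thin lens: 1/f = 1/dₒ + 1/dᵢ → 1/dᵢ = 1/46.2 − 1/733 = 0.0202808 mm⁻¹, so dᵢ ≈ 49.3078 mm.
Magnification m = dᵢ/dₒ = 49.3078/733 ≈ 0.06727.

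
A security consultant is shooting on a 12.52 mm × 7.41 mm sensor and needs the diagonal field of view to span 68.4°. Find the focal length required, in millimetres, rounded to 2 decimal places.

10.70 mm

Sensor diagonal = √(12.52² + 7.41²) = √211.6585 ≈ 14.5485 mm.
From α = 2·arctan(d/2f) we get f = d / (2·tan(α/2)).
With d = 14.5485 mm and α/2 = 34.2°, tan(α/2) ≈ 0.67960, so f ≈ 14.5485 / 1.35920 ≈ 10.7037 mm.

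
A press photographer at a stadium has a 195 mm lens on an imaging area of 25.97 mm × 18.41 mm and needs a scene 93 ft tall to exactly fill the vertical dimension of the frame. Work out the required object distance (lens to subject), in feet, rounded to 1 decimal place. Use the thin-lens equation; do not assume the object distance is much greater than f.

W: 93 ft × 304.8 mm/ft = 28346.40 mm.
Magnification m = h/W = dᵢ/dₒ; combined with 1/f = 1/dₒ + 1/dᵢ this gives dₒ = f·(1 + W/h).
dₒ = 195 mm × (1 + 28346.4/18.41) = 195 × 1540.7284 ≈ 300442.030 mm = 300442.030/304.8 ft = 985.702 ft.

985.7 ft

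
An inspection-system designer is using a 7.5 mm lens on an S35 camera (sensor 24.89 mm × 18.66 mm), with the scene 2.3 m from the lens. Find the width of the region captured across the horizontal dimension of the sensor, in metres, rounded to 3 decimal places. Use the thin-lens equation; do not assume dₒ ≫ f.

dₒ: 2.3 m = 2300 mm.
Similar triangles through the lens centre give W/dₒ = w/dᵢ; with 1/f = 1/dₒ + 1/dᵢ this gives W = w·(dₒ − f)/f.
W = 24.89 mm × (2300 − 7.5) / 7.5 = 24.89 × 305.6667 ≈ 7608.043 mm = 7.60804 m.

7.608 m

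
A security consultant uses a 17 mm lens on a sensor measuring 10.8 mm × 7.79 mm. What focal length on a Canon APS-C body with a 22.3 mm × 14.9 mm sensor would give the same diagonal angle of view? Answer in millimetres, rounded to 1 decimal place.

Sensor diagonal = √(10.8² + 7.79²) = √177.3241 ≈ 13.3163 mm.
Sensor diagonal = √(22.3² + 14.9²) = √719.3000 ≈ 26.8198 mm.
Equal angle of view means equal diagonal/f ratio, so f₂ = f₁ · (diagonal₂/diagonal₁) = 17 × 26.8198/13.3163.
f₂ = 17 × 2.01405 ≈ 34.239 mm.

34.2 mm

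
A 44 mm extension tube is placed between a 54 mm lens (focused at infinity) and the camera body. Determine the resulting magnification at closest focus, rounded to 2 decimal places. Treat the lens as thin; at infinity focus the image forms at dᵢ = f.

0.81×

The tube moves the image plane from f to f + e, so dᵢ = 54 + 44 = 98 mm. Focus is achieved when 1/f = 1/dₒ + 1/dᵢ, giving dₒ = 1/(1/f − 1/(f+e)).
Magnification m = dᵢ/dₒ = (f+e)·(1/f − 1/(f+e)) = e/f = 44/54 ≈ 0.8148.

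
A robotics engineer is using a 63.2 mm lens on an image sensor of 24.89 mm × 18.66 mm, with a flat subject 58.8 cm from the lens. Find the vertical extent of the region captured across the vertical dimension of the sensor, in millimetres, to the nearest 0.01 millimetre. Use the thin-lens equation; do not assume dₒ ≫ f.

154.95 mm

dₒ: 58.8 cm = 588 mm.
Similar triangles through the lens centre give W/dₒ = h/dᵢ; with 1/f = 1/dₒ + 1/dᵢ this gives W = h·(dₒ − f)/f.
W = 18.66 mm × (588 − 63.2) / 63.2 = 18.66 × 8.3038 ≈ 154.949 mm.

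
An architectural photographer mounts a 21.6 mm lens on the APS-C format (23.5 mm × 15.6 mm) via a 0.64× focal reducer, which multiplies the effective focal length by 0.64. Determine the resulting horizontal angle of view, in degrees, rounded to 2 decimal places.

Effective focal length f = 21.6 × 0.64 = 13.824 mm.
α = 2·arctan(23.5 / (2 × 13.824)) = 2·arctan(0.84997) ≈ 80.7271°.

80.73°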